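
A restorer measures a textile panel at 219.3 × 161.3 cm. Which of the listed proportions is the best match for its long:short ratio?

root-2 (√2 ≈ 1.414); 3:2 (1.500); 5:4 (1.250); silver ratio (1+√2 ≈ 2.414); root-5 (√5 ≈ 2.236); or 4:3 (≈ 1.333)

Ratio = 219.3 / 161.3 ≈ 1.360.
Distances: root-2 1.414 (Δ 0.054); 3:2 1.500 (Δ 0.140); 5:4 1.250 (Δ 0.110); silver ratio 2.414 (Δ 1.054); root-5 2.236 (Δ 0.876); 4:3 1.333 (Δ 0.027).

4:3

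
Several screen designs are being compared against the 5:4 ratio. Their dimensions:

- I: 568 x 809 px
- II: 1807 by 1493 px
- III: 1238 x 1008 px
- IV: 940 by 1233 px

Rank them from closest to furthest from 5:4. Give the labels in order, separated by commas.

I: 809/568 ≈ 1.424 → |1.424 − 1.250| = 0.174
II: 1807/1493 ≈ 1.210 → |1.210 − 1.250| = 0.040
III: 1238/1008 ≈ 1.228 → |1.228 − 1.250| = 0.022
IV: 1233/940 ≈ 1.312 → |1.312 − 1.250| = 0.062

III, II, IV, I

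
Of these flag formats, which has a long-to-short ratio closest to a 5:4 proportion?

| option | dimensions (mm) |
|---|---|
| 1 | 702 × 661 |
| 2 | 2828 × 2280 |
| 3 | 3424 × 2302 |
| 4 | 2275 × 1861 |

2

Target 5:4 ≈ 1.250.
1: 1.062 (Δ0.188)  2: 1.240 (Δ0.010)  3: 1.487 (Δ0.237)  4: 1.222 (Δ0.028)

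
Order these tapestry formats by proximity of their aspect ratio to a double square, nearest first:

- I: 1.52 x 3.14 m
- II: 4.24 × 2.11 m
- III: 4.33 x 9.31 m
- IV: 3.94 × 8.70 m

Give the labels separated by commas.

I: 3.14/1.52 ≈ 2.066 → |2.066 − 2.000| = 0.066
II: 4.24/2.11 ≈ 2.009 → |2.009 − 2.000| = 0.009
III: 9.31/4.33 ≈ 2.150 → |2.150 − 2.000| = 0.150
IV: 8.70/3.94 ≈ 2.208 → |2.208 − 2.000| = 0.208

II, I, III, IV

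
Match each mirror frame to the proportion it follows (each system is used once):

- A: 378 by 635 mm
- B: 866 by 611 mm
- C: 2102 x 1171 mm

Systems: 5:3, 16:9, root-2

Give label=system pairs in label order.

A=5:3, B=root-2, C=16:9

Ratios: A ≈ 1.680; B ≈ 1.417; C ≈ 1.795.
Targets: 5:3 ≈ 1.667; 16:9 ≈ 1.778; root-2 ≈ 1.414.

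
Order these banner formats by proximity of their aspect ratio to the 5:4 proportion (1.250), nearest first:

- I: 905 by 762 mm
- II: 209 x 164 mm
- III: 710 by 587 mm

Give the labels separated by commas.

Ratios: I = 905 / 762 ≈ 1.188; II = 209 / 164 ≈ 1.274; III = 710 / 587 ≈ 1.210.
|Δ from 1.250|: I 0.062; II 0.024; III 0.040.

II, III, I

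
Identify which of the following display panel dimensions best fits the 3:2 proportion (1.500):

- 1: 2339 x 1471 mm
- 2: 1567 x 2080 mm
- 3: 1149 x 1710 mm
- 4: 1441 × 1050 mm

3

Target 3:2 ≈ 1.500.
1: 1.590 (Δ0.090)  2: 1.327 (Δ0.173)  3: 1.488 (Δ0.012)  4: 1.372 (Δ0.128)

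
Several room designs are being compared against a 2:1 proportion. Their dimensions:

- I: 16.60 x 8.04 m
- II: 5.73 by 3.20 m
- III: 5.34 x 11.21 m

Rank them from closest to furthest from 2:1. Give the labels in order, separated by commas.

I, III, II

Ratios: I = 16.60 / 8.04 ≈ 2.065; II = 5.73 / 3.20 ≈ 1.791; III = 11.21 / 5.34 ≈ 2.099.
|Δ from 2.000|: I 0.065; II 0.209; III 0.099.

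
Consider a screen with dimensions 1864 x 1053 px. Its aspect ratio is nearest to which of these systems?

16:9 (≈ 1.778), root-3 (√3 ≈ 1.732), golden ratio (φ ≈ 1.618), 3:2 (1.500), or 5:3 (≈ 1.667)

1864/1053 ≈ 1.770. Nearest candidates are 16:9 (1.778, off by 0.008) and root-3 (1.732, off by 0.038).

16:9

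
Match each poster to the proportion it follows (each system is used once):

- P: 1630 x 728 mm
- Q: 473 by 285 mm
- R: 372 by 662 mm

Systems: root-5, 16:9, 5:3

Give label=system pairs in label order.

Ratios: P ≈ 2.239; Q ≈ 1.660; R ≈ 1.780.
Targets: root-5 ≈ 2.236; 16:9 ≈ 1.778; 5:3 ≈ 1.667.

P=root-5, Q=5:3, R=16:9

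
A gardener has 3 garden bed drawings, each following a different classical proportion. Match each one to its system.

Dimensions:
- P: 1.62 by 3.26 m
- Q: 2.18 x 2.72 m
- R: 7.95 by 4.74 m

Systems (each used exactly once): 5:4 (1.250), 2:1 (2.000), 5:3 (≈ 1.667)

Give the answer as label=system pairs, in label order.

P=2:1, Q=5:4, R=5:3

P = 3.26/1.62 ≈ 2.012 → 2:1 (2.000)
Q = 2.72/2.18 ≈ 1.248 → 5:4 (1.250)
R = 7.95/4.74 ≈ 1.677 → 5:3 (1.667)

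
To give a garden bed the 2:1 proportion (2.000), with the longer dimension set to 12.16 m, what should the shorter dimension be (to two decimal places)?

6.08 m

2:1 = 2.00000.
Shorter side = 12.16 ÷ 2.00000 ≈ 6.0800 → 6.08 m.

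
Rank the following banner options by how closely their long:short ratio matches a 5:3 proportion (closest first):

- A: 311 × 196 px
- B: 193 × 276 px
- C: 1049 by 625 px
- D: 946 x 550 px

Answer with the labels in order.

A: 311/196 ≈ 1.587 → |1.587 − 1.667| = 0.080
B: 276/193 ≈ 1.430 → |1.430 − 1.667| = 0.237
C: 1049/625 ≈ 1.678 → |1.678 − 1.667| = 0.011
D: 946/550 ≈ 1.720 → |1.720 − 1.667| = 0.053

C, D, A, B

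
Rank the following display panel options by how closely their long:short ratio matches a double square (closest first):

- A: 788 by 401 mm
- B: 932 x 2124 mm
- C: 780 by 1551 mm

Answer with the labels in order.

C, A, B

Ratios: A = 788 / 401 ≈ 1.965; B = 2124 / 932 ≈ 2.279; C = 1551 / 780 ≈ 1.988.
|Δ from 2.000|: A 0.035; B 0.279; C 0.012.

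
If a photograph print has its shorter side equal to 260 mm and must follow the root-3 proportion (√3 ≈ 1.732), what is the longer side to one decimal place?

450.3 mm

root-3 ≈ 1.73205.
Longer side = 260 × 1.73205 ≈ 450.333 → 450.3 mm.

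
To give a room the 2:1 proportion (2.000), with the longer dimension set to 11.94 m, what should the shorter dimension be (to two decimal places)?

5.97 m

2:1 = 2.00000.
Shorter side = 11.94 ÷ 2.00000 ≈ 5.9700 → 5.97 m.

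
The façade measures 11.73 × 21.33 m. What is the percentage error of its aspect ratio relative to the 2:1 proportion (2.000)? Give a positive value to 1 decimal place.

9.1%

Ratio = 21.33 / 11.73 ≈ 1.8184.
Ideal 2:1 = 2.0000. |1.8184 − 2.0000| / 2.0000 ≈ 9.08% → 9.1%.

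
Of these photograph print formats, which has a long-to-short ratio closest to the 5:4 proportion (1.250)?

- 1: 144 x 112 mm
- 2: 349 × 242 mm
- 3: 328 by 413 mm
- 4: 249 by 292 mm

3

Target 5:4 ≈ 1.250.
1: 1.286 (Δ0.036)  2: 1.442 (Δ0.192)  3: 1.259 (Δ0.009)  4: 1.173 (Δ0.077)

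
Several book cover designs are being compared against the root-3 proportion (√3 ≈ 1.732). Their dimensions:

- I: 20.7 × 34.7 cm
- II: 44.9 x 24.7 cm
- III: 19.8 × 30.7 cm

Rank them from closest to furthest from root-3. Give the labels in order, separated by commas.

I, II, III

Ratios: I = 34.7 / 20.7 ≈ 1.676; II = 44.9 / 24.7 ≈ 1.818; III = 30.7 / 19.8 ≈ 1.551.
|Δ from 1.732|: I 0.056; II 0.086; III 0.181.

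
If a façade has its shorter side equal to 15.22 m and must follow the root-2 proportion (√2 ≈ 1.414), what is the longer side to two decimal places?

21.52 m

root-2 ≈ 1.41421.
Longer side = 15.22 × 1.41421 ≈ 21.5243 → 21.52 m.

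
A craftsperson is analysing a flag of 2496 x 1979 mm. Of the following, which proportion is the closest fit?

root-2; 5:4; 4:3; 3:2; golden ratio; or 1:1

2496/1979 ≈ 1.261. Nearest candidates are 5:4 (1.250, off by 0.011) and 4:3 (1.333, off by 0.072).

5:4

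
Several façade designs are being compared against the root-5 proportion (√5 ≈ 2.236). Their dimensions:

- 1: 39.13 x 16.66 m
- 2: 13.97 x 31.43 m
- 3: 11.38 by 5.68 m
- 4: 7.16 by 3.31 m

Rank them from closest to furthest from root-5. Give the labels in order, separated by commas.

Ratios: 1 = 39.13 / 16.66 ≈ 2.349; 2 = 31.43 / 13.97 ≈ 2.250; 3 = 11.38 / 5.68 ≈ 2.004; 4 = 7.16 / 3.31 ≈ 2.163.
|Δ from 2.236|: 1 0.113; 2 0.014; 3 0.232; 4 0.073.

2, 4, 1, 3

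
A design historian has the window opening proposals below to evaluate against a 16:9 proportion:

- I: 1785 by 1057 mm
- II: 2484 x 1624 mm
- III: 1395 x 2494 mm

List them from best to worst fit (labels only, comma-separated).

III, I, II

I: 1785/1057 ≈ 1.689 → |1.689 − 1.778| = 0.089
II: 2484/1624 ≈ 1.530 → |1.530 − 1.778| = 0.248
III: 2494/1395 ≈ 1.788 → |1.788 − 1.778| = 0.010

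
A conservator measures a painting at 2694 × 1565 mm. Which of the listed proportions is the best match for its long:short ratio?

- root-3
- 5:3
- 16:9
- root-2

Ratio = 2694 / 1565 ≈ 1.721.
Distances: root-3 1.732 (Δ 0.011); 5:3 1.667 (Δ 0.054); 16:9 1.778 (Δ 0.057); root-2 1.414 (Δ 0.307).

root-3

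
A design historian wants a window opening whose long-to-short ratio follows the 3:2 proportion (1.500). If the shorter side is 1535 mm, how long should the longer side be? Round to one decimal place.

3:2 = 1.50000.
Longer side = 1535 × 1.50000 ≈ 2302.500 → 2302.5 mm.

2302.5 mm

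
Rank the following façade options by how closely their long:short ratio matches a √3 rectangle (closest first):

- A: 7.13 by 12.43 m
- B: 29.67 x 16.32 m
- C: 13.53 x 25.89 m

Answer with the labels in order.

A: 12.43/7.13 ≈ 1.743 → |1.743 − 1.732| = 0.011
B: 29.67/16.32 ≈ 1.818 → |1.818 − 1.732| = 0.086
C: 25.89/13.53 ≈ 1.914 → |1.914 − 1.732| = 0.182

A, B, C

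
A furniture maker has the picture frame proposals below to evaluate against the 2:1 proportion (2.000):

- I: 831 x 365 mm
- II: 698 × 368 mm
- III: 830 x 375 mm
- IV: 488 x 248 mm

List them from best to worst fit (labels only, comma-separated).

I: 831/365 ≈ 2.277 → |2.277 − 2.000| = 0.277
II: 698/368 ≈ 1.897 → |1.897 − 2.000| = 0.103
III: 830/375 ≈ 2.213 → |2.213 − 2.000| = 0.213
IV: 488/248 ≈ 1.968 → |1.968 − 2.000| = 0.032

IV, II, III, I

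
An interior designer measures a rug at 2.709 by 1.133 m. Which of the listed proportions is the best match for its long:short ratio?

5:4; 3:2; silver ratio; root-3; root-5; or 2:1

silver ratio

Ratio = 2.709 / 1.133 ≈ 2.391.
Distances: 5:4 1.250 (Δ 1.141); 3:2 1.500 (Δ 0.891); silver ratio 2.414 (Δ 0.023); root-3 1.732 (Δ 0.659); root-5 2.236 (Δ 0.155); 2:1 2.000 (Δ 0.391).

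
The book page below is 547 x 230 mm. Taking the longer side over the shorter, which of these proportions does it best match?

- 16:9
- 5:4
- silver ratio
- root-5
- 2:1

silver ratio

547/230 ≈ 2.378. Nearest candidates are silver ratio (2.414, off by 0.036) and root-5 (2.236, off by 0.142).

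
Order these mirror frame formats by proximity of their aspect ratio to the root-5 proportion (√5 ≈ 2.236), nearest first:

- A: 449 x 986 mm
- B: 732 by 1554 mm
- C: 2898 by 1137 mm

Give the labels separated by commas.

A: 986/449 ≈ 2.196 → |2.196 − 2.236| = 0.040
B: 1554/732 ≈ 2.123 → |2.123 − 2.236| = 0.113
C: 2898/1137 ≈ 2.549 → |2.549 − 2.236| = 0.313

A, B, C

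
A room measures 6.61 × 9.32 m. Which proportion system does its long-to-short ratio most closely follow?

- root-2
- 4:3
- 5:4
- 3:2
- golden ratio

root-2

9.32/6.61 ≈ 1.410. Nearest candidates are root-2 (1.414, off by 0.004) and 4:3 (1.333, off by 0.077).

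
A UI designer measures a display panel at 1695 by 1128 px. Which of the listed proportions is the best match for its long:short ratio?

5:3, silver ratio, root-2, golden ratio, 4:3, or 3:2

Ratio = 1695 / 1128 ≈ 1.503.
Distances: 5:3 1.667 (Δ 0.164); silver ratio 2.414 (Δ 0.911); root-2 1.414 (Δ 0.089); golden ratio 1.618 (Δ 0.115); 4:3 1.333 (Δ 0.170); 3:2 1.500 (Δ 0.003).

3:2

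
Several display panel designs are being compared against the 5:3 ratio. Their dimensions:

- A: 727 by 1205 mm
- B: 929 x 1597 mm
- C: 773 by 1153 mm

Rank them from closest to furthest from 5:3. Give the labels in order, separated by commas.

A: 1205/727 ≈ 1.657 → |1.657 − 1.667| = 0.010
B: 1597/929 ≈ 1.719 → |1.719 − 1.667| = 0.052
C: 1153/773 ≈ 1.492 → |1.492 − 1.667| = 0.175

A, B, C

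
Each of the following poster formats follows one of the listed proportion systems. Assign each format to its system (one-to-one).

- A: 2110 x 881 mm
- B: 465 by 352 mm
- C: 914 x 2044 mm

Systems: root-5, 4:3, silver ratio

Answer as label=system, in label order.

A=silver ratio, B=4:3, C=root-5

A = 2110/881 ≈ 2.395 → silver ratio (2.414)
B = 465/352 ≈ 1.321 → 4:3 (1.333)
C = 2044/914 ≈ 2.236 → root-5 (2.236)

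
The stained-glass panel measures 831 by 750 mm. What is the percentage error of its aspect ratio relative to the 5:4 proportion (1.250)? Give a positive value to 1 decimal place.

11.4%

Ratio = 831 / 750 ≈ 1.1080.
Ideal 5:4 = 1.2500. |1.1080 − 1.2500| / 1.2500 ≈ 11.36% → 11.4%.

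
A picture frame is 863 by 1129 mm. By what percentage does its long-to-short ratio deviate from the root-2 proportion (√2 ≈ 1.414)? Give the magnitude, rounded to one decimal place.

Ratio = 1129 / 863 ≈ 1.3082.
Ideal root-2 ≈ 1.4142. |1.3082 − 1.4142| / 1.4142 ≈ 7.50% → 7.5%.

7.5%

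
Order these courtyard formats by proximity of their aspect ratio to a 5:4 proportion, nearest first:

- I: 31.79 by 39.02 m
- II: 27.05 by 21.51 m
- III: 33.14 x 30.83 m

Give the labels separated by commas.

II, I, III

Ratios: I = 39.02 / 31.79 ≈ 1.227; II = 27.05 / 21.51 ≈ 1.258; III = 33.14 / 30.83 ≈ 1.075.
|Δ from 1.250|: I 0.023; II 0.008; III 0.175.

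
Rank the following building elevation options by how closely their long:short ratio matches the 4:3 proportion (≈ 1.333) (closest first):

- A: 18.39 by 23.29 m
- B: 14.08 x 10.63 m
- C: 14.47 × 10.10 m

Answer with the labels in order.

Ratios: A = 23.29 / 18.39 ≈ 1.266; B = 14.08 / 10.63 ≈ 1.325; C = 14.47 / 10.10 ≈ 1.433.
|Δ from 1.333|: A 0.067; B 0.008; C 0.100.

B, A, C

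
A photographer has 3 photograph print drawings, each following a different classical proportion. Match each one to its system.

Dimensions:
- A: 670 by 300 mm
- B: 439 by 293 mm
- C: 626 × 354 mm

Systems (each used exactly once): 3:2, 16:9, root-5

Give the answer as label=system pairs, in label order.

A=root-5, B=3:2, C=16:9

Ratios: A ≈ 2.233; B ≈ 1.498; C ≈ 1.768.
Targets: 3:2 ≈ 1.500; 16:9 ≈ 1.778; root-5 ≈ 2.236.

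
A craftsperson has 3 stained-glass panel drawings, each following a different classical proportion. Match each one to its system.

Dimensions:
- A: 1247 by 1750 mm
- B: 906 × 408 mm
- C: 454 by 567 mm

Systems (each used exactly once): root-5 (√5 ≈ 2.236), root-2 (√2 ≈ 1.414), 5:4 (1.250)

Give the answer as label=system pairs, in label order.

A=root-2, B=root-5, C=5:4

Ratios: A ≈ 1.403; B ≈ 2.221; C ≈ 1.249.
Targets: root-5 ≈ 2.236; root-2 ≈ 1.414; 5:4 ≈ 1.250.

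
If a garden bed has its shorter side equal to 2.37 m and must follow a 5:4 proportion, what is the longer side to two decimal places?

2.96 m

5:4 = 1.25000.
Longer side = 2.37 × 1.25000 ≈ 2.9625 → 2.96 m.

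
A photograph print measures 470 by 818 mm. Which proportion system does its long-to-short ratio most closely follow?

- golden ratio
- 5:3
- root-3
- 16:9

818/470 ≈ 1.740. Nearest candidates are root-3 (1.732, off by 0.008) and 16:9 (1.778, off by 0.038).

root-3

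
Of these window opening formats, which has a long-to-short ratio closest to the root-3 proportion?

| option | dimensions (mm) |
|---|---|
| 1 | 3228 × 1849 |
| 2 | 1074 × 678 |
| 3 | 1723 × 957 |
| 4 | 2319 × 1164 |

Target root-3 ≈ 1.732.
1: 1.746 (Δ0.014)  2: 1.584 (Δ0.148)  3: 1.800 (Δ0.068)  4: 1.992 (Δ0.260)

1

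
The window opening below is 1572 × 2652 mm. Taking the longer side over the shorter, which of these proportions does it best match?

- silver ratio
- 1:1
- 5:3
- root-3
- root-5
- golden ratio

5:3

Ratio = 2652 / 1572 ≈ 1.687.
Distances: silver ratio 2.414 (Δ 0.727); 1:1 1.000 (Δ 0.687); 5:3 1.667 (Δ 0.020); root-3 1.732 (Δ 0.045); root-5 2.236 (Δ 0.549); golden ratio 1.618 (Δ 0.069).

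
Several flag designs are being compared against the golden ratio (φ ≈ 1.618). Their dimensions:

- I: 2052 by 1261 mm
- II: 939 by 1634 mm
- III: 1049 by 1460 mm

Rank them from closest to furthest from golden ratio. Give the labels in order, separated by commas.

I: 2052/1261 ≈ 1.627 → |1.627 − 1.618| = 0.009
II: 1634/939 ≈ 1.740 → |1.740 − 1.618| = 0.122
III: 1460/1049 ≈ 1.392 → |1.392 − 1.618| = 0.226

I, II, III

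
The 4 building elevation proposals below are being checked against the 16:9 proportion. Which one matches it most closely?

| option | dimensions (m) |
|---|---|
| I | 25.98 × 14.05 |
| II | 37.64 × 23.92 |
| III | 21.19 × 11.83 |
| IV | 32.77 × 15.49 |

III

Target 16:9 ≈ 1.778.
I: 1.849 (Δ0.071)  II: 1.574 (Δ0.204)  III: 1.791 (Δ0.013)  IV: 2.116 (Δ0.338)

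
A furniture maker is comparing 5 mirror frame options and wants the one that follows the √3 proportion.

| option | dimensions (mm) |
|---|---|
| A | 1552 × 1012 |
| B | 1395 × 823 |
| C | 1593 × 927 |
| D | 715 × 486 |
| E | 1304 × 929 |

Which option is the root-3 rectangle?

Target root-3 ≈ 1.732.
A: 1.534 (Δ0.198)  B: 1.695 (Δ0.037)  C: 1.718 (Δ0.014)  D: 1.471 (Δ0.261)  E: 1.404 (Δ0.328)

C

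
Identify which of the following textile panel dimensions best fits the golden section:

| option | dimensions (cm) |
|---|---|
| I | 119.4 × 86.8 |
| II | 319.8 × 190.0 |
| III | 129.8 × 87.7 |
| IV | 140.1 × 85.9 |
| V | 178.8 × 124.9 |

IV

Ratios (long/short): I ≈ 1.376; II ≈ 1.683; III ≈ 1.480; IV ≈ 1.631; V ≈ 1.432.
golden ratio ≈ 1.618; option IV is nearest (Δ 0.013).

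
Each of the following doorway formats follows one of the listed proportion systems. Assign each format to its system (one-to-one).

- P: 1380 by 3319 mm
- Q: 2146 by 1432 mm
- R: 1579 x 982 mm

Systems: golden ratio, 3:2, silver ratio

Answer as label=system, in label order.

P=silver ratio, Q=3:2, R=golden ratio

Ratios: P ≈ 2.405; Q ≈ 1.499; R ≈ 1.608.
Targets: golden ratio ≈ 1.618; 3:2 ≈ 1.500; silver ratio ≈ 2.414.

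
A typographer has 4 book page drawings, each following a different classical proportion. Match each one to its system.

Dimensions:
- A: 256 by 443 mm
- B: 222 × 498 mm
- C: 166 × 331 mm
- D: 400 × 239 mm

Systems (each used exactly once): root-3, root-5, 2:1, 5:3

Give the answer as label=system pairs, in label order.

A=root-3, B=root-5, C=2:1, D=5:3

A = 443/256 ≈ 1.730 → root-3 (1.732)
B = 498/222 ≈ 2.243 → root-5 (2.236)
C = 331/166 ≈ 1.994 → 2:1 (2.000)
D = 400/239 ≈ 1.674 → 5:3 (1.667)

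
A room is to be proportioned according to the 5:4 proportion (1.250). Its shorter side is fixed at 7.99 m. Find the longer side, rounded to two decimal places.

9.99 m

5:4 = 1.25000.
Longer side = 7.99 × 1.25000 ≈ 9.9875 → 9.99 m.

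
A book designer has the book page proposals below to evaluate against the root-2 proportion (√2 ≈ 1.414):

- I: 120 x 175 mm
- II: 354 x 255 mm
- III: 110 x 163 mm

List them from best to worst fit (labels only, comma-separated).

Ratios: I = 175 / 120 ≈ 1.458; II = 354 / 255 ≈ 1.388; III = 163 / 110 ≈ 1.482.
|Δ from 1.414|: I 0.044; II 0.026; III 0.068.

II, I, III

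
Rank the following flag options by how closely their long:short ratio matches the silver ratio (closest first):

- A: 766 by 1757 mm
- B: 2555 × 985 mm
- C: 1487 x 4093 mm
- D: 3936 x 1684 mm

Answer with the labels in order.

D, A, B, C

A: 1757/766 ≈ 2.294 → |2.294 − 2.414| = 0.120
B: 2555/985 ≈ 2.594 → |2.594 − 2.414| = 0.180
C: 4093/1487 ≈ 2.753 → |2.753 − 2.414| = 0.339
D: 3936/1684 ≈ 2.337 → |2.337 − 2.414| = 0.077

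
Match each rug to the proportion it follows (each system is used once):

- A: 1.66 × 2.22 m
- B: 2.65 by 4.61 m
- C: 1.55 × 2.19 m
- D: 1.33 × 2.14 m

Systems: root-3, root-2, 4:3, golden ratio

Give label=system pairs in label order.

A=4:3, B=root-3, C=root-2, D=golden ratio

Ratios: A ≈ 1.337; B ≈ 1.740; C ≈ 1.413; D ≈ 1.609.
Targets: root-3 ≈ 1.732; root-2 ≈ 1.414; 4:3 ≈ 1.333; golden ratio ≈ 1.618.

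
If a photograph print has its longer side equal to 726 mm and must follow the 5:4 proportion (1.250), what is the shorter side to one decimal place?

5:4 = 1.25000.
Shorter side = 726 ÷ 1.25000 ≈ 580.800 → 580.8 mm.

580.8 mm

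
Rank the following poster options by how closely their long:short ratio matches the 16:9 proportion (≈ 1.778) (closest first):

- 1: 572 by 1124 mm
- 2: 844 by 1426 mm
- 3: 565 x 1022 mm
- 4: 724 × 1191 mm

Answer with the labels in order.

3, 2, 4, 1

Ratios: 1 = 1124 / 572 ≈ 1.965; 2 = 1426 / 844 ≈ 1.690; 3 = 1022 / 565 ≈ 1.809; 4 = 1191 / 724 ≈ 1.645.
|Δ from 1.778|: 1 0.187; 2 0.088; 3 0.031; 4 0.133.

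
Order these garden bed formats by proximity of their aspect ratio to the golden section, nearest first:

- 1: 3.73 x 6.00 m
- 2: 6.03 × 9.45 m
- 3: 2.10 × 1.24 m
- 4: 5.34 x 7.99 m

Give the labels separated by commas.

1: 6.00/3.73 ≈ 1.609 → |1.609 − 1.618| = 0.009
2: 9.45/6.03 ≈ 1.567 → |1.567 − 1.618| = 0.051
3: 2.10/1.24 ≈ 1.694 → |1.694 − 1.618| = 0.076
4: 7.99/5.34 ≈ 1.496 → |1.496 − 1.618| = 0.122

1, 2, 3, 4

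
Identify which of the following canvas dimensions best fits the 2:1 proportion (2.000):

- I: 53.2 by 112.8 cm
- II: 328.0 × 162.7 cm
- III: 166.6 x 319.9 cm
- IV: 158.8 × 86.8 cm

Ratios (long/short): I ≈ 2.120; II ≈ 2.016; III ≈ 1.920; IV ≈ 1.829.
2:1 ≈ 2.000; option II is nearest (Δ 0.016).

II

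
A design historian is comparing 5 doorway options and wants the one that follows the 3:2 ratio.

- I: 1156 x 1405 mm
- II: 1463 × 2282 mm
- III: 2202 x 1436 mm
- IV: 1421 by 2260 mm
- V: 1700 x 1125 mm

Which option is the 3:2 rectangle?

Ratios (long/short): I ≈ 1.215; II ≈ 1.560; III ≈ 1.533; IV ≈ 1.590; V ≈ 1.511.
3:2 ≈ 1.500; option V is nearest (Δ 0.011).

V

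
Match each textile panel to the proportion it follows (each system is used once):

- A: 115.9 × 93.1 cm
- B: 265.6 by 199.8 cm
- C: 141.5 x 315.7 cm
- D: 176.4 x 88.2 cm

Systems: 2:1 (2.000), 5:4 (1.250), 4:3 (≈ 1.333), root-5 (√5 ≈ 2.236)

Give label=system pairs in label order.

A=5:4, B=4:3, C=root-5, D=2:1

A = 115.9/93.1 ≈ 1.245 → 5:4 (1.250)
B = 265.6/199.8 ≈ 1.329 → 4:3 (1.333)
C = 315.7/141.5 ≈ 2.231 → root-5 (2.236)
D = 176.4/88.2 ≈ 2.000 → 2:1 (2.000)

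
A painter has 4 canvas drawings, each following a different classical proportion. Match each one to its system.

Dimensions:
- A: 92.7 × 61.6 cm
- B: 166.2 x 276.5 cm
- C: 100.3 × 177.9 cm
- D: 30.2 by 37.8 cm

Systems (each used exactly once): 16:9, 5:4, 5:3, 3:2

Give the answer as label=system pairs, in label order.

A=3:2, B=5:3, C=16:9, D=5:4

A = 92.7/61.6 ≈ 1.505 → 3:2 (1.500)
B = 276.5/166.2 ≈ 1.664 → 5:3 (1.667)
C = 177.9/100.3 ≈ 1.774 → 16:9 (1.778)
D = 37.8/30.2 ≈ 1.252 → 5:4 (1.250)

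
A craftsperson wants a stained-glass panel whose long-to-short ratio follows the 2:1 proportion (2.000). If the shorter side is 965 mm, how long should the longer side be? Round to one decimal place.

2:1 = 2.00000.
Longer side = 965 × 2.00000 ≈ 1930.000 → 1930.0 mm.

1930.0 mm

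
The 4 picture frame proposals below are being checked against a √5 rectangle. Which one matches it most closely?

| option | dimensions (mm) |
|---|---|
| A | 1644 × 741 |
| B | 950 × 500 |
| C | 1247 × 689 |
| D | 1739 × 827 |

Ratios (long/short): A ≈ 2.219; B ≈ 1.900; C ≈ 1.810; D ≈ 2.103.
root-5 ≈ 2.236; option A is nearest (Δ 0.017).

A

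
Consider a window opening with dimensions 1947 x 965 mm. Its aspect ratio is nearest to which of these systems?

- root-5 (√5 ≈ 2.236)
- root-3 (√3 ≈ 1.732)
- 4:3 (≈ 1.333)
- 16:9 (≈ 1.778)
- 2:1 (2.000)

1947/965 ≈ 2.018. Nearest candidates are 2:1 (2.000, off by 0.018) and root-5 (2.236, off by 0.218).

2:1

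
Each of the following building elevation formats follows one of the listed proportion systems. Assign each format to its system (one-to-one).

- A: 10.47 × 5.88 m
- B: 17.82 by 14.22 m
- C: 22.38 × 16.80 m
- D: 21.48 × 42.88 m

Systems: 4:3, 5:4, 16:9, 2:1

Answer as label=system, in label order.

A=16:9, B=5:4, C=4:3, D=2:1

A = 10.47/5.88 ≈ 1.781 → 16:9 (1.778)
B = 17.82/14.22 ≈ 1.253 → 5:4 (1.250)
C = 22.38/16.80 ≈ 1.332 → 4:3 (1.333)
D = 42.88/21.48 ≈ 1.996 → 2:1 (2.000)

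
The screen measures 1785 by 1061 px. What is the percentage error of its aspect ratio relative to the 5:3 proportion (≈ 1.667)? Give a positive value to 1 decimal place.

0.9%

Ratio = 1785 / 1061 ≈ 1.6824.
Ideal 5:3 ≈ 1.6667. |1.6824 − 1.6667| / 1.6667 ≈ 0.94% → 0.9%.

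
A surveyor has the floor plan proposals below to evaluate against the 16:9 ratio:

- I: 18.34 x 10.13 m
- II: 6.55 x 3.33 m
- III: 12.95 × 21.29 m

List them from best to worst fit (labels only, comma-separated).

I: 18.34/10.13 ≈ 1.810 → |1.810 − 1.778| = 0.032
II: 6.55/3.33 ≈ 1.967 → |1.967 − 1.778| = 0.189
III: 21.29/12.95 ≈ 1.644 → |1.644 − 1.778| = 0.134

I, III, II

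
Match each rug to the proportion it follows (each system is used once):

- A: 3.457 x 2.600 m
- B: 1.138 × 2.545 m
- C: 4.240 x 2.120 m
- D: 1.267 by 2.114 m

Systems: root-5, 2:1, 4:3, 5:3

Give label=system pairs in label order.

Ratios: A ≈ 1.330; B ≈ 2.236; C ≈ 2.000; D ≈ 1.669.
Targets: root-5 ≈ 2.236; 2:1 ≈ 2.000; 4:3 ≈ 1.333; 5:3 ≈ 1.667.

A=4:3, B=root-5, C=2:1, D=5:3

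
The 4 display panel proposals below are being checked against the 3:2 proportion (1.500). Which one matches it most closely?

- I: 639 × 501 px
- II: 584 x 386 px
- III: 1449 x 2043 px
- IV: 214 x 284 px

II

Ratios (long/short): I ≈ 1.275; II ≈ 1.513; III ≈ 1.410; IV ≈ 1.327.
3:2 ≈ 1.500; option II is nearest (Δ 0.013).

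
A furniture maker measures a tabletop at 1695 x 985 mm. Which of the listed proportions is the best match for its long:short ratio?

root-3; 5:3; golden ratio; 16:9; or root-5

1695/985 ≈ 1.721. Nearest candidates are root-3 (1.732, off by 0.011) and 5:3 (1.667, off by 0.054).

root-3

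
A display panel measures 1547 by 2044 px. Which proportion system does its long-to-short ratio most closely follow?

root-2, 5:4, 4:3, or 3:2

4:3

Ratio = 2044 / 1547 ≈ 1.321.
Distances: root-2 1.414 (Δ 0.093); 5:4 1.250 (Δ 0.071); 4:3 1.333 (Δ 0.012); 3:2 1.500 (Δ 0.179).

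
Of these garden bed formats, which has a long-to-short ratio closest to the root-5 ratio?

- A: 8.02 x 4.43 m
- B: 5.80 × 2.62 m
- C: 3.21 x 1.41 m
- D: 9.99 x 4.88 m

B

Ratios (long/short): A ≈ 1.810; B ≈ 2.214; C ≈ 2.277; D ≈ 2.047.
root-5 ≈ 2.236; option B is nearest (Δ 0.022).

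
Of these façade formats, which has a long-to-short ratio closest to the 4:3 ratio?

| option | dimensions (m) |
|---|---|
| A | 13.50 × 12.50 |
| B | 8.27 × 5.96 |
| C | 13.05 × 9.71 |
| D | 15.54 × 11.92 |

C

Target 4:3 ≈ 1.333.
A: 1.080 (Δ0.253)  B: 1.388 (Δ0.055)  C: 1.344 (Δ0.011)  D: 1.304 (Δ0.029)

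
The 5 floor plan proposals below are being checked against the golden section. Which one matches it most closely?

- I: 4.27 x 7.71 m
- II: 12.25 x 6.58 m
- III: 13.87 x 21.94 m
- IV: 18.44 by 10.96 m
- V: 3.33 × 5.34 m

Ratios (long/short): I ≈ 1.806; II ≈ 1.862; III ≈ 1.582; IV ≈ 1.682; V ≈ 1.604.
golden ratio ≈ 1.618; option V is nearest (Δ 0.014).

V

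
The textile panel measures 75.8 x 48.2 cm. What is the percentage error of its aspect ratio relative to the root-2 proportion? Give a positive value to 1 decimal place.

Ratio = 75.8 / 48.2 ≈ 1.5726.
Ideal root-2 ≈ 1.4142. |1.5726 − 1.4142| / 1.4142 ≈ 11.20% → 11.2%.

11.2%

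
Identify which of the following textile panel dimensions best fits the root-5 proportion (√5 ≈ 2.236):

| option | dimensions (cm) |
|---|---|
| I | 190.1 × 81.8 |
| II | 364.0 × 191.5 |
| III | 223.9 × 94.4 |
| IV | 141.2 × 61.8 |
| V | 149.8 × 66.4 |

Ratios (long/short): I ≈ 2.324; II ≈ 1.901; III ≈ 2.372; IV ≈ 2.285; V ≈ 2.256.
root-5 ≈ 2.236; option V is nearest (Δ 0.020).

V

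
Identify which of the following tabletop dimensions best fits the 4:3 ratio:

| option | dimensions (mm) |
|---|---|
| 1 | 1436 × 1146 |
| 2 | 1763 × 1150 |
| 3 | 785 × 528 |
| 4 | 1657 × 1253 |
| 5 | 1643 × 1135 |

Ratios (long/short): 1 ≈ 1.253; 2 ≈ 1.533; 3 ≈ 1.487; 4 ≈ 1.322; 5 ≈ 1.448.
4:3 ≈ 1.333; option 4 is nearest (Δ 0.011).

4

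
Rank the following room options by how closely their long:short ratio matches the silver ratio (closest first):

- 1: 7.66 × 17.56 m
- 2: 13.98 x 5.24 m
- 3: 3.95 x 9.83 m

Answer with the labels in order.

1: 17.56/7.66 ≈ 2.292 → |2.292 − 2.414| = 0.122
2: 13.98/5.24 ≈ 2.668 → |2.668 − 2.414| = 0.254
3: 9.83/3.95 ≈ 2.489 → |2.489 − 2.414| = 0.075

3, 1, 2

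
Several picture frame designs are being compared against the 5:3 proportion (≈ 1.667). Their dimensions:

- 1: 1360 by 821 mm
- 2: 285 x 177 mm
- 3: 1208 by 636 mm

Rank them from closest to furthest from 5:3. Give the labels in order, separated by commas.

1: 1360/821 ≈ 1.657 → |1.657 − 1.667| = 0.010
2: 285/177 ≈ 1.610 → |1.610 − 1.667| = 0.057
3: 1208/636 ≈ 1.899 → |1.899 − 1.667| = 0.232

1, 2, 3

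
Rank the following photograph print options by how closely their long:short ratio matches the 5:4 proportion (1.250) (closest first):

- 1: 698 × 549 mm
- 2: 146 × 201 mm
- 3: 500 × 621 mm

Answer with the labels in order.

3, 1, 2

1: 698/549 ≈ 1.271 → |1.271 − 1.250| = 0.021
2: 201/146 ≈ 1.377 → |1.377 − 1.250| = 0.127
3: 621/500 ≈ 1.242 → |1.242 − 1.250| = 0.008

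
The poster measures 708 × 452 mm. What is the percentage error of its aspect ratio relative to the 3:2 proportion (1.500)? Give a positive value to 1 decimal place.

4.4%

Ratio = 708 / 452 ≈ 1.5664.
Ideal 3:2 = 1.5000. |1.5664 − 1.5000| / 1.5000 ≈ 4.43% → 4.4%.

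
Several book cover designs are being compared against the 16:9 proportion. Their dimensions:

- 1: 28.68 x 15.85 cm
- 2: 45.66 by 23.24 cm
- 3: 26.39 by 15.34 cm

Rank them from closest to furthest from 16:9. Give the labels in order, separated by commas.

Ratios: 1 = 28.68 / 15.85 ≈ 1.809; 2 = 45.66 / 23.24 ≈ 1.965; 3 = 26.39 / 15.34 ≈ 1.720.
|Δ from 1.778|: 1 0.031; 2 0.187; 3 0.058.

1, 3, 2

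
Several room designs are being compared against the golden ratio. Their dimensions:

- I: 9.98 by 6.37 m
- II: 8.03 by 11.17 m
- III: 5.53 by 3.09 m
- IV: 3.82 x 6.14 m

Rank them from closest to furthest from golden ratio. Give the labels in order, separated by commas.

I: 9.98/6.37 ≈ 1.567 → |1.567 − 1.618| = 0.051
II: 11.17/8.03 ≈ 1.391 → |1.391 − 1.618| = 0.227
III: 5.53/3.09 ≈ 1.790 → |1.790 − 1.618| = 0.172
IV: 6.14/3.82 ≈ 1.607 → |1.607 − 1.618| = 0.011

IV, I, III, II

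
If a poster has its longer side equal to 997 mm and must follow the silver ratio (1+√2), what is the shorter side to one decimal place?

silver ratio ≈ 2.41421.
Shorter side = 997 ÷ 2.41421 ≈ 412.972 → 413.0 mm.

413.0 mm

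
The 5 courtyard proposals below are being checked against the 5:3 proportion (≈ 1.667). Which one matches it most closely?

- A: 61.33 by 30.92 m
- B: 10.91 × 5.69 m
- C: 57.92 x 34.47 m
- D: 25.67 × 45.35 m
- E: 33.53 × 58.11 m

Target 5:3 ≈ 1.667.
A: 1.984 (Δ0.317)  B: 1.917 (Δ0.250)  C: 1.680 (Δ0.013)  D: 1.767 (Δ0.100)  E: 1.733 (Δ0.066)

C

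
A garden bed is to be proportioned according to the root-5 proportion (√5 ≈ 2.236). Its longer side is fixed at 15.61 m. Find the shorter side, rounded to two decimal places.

6.98 m

root-5 ≈ 2.23607.
Shorter side = 15.61 ÷ 2.23607 ≈ 6.9810 → 6.98 m.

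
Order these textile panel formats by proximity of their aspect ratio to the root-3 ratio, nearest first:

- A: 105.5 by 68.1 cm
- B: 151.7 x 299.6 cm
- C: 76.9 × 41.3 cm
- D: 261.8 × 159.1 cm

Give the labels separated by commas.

Ratios: A = 105.5 / 68.1 ≈ 1.549; B = 299.6 / 151.7 ≈ 1.975; C = 76.9 / 41.3 ≈ 1.862; D = 261.8 / 159.1 ≈ 1.646.
|Δ from 1.732|: A 0.183; B 0.243; C 0.130; D 0.086.

D, C, A, B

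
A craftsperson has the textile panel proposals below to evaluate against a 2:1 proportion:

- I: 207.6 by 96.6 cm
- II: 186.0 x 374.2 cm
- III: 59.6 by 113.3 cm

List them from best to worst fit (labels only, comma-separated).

II, III, I

I: 207.6/96.6 ≈ 2.149 → |2.149 − 2.000| = 0.149
II: 374.2/186.0 ≈ 2.012 → |2.012 − 2.000| = 0.012
III: 113.3/59.6 ≈ 1.901 → |1.901 − 2.000| = 0.099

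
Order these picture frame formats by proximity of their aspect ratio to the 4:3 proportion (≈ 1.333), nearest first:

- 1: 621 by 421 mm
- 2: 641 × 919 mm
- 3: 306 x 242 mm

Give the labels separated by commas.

Ratios: 1 = 621 / 421 ≈ 1.475; 2 = 919 / 641 ≈ 1.434; 3 = 306 / 242 ≈ 1.264.
|Δ from 1.333|: 1 0.142; 2 0.101; 3 0.069.

3, 2, 1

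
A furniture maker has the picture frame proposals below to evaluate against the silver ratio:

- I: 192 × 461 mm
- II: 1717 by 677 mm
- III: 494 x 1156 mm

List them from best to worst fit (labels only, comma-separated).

I: 461/192 ≈ 2.401 → |2.401 − 2.414| = 0.013
II: 1717/677 ≈ 2.536 → |2.536 − 2.414| = 0.122
III: 1156/494 ≈ 2.340 → |2.340 − 2.414| = 0.074

I, III, II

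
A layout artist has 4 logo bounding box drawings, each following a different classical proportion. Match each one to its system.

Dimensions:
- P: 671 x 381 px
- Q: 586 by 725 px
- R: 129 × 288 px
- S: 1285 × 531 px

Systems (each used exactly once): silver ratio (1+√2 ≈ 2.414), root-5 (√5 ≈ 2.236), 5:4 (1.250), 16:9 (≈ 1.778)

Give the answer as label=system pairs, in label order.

P = 671/381 ≈ 1.761 → 16:9 (1.778)
Q = 725/586 ≈ 1.237 → 5:4 (1.250)
R = 288/129 ≈ 2.233 → root-5 (2.236)
S = 1285/531 ≈ 2.420 → silver ratio (2.414)

P=16:9, Q=5:4, R=root-5, S=silver ratio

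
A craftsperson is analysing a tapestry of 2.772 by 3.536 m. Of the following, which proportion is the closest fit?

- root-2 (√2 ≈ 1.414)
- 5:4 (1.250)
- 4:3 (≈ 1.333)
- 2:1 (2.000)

3.536/2.772 ≈ 1.276. Nearest candidates are 5:4 (1.250, off by 0.026) and 4:3 (1.333, off by 0.057).

5:4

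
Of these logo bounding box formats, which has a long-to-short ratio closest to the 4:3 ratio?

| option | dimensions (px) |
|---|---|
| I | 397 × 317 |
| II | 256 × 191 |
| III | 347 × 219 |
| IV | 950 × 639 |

II

Target 4:3 ≈ 1.333.
I: 1.252 (Δ0.081)  II: 1.340 (Δ0.007)  III: 1.584 (Δ0.251)  IV: 1.487 (Δ0.154)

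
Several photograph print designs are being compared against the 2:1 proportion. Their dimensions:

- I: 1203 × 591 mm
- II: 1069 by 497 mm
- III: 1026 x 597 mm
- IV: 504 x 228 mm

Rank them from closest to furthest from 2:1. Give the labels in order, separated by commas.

I: 1203/591 ≈ 2.036 → |2.036 − 2.000| = 0.036
II: 1069/497 ≈ 2.151 → |2.151 − 2.000| = 0.151
III: 1026/597 ≈ 1.719 → |1.719 − 2.000| = 0.281
IV: 504/228 ≈ 2.211 → |2.211 − 2.000| = 0.211

I, II, IV, III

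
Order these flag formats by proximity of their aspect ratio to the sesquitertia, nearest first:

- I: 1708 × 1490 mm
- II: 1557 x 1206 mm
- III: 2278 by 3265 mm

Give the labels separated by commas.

I: 1708/1490 ≈ 1.146 → |1.146 − 1.333| = 0.187
II: 1557/1206 ≈ 1.291 → |1.291 − 1.333| = 0.042
III: 3265/2278 ≈ 1.433 → |1.433 − 1.333| = 0.100

II, III, I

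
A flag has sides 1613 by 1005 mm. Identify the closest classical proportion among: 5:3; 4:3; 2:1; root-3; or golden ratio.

1613/1005 ≈ 1.605. Nearest candidates are golden ratio (1.618, off by 0.013) and 5:3 (1.667, off by 0.062).

golden ratio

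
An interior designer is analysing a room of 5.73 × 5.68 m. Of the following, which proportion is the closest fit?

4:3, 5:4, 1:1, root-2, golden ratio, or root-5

5.73/5.68 ≈ 1.009. Nearest candidates are 1:1 (1.000, off by 0.009) and 5:4 (1.250, off by 0.241).

1:1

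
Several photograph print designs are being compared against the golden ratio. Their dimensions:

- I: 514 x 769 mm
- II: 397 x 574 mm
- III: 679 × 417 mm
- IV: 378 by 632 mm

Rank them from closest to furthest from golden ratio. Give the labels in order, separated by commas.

Ratios: I = 769 / 514 ≈ 1.496; II = 574 / 397 ≈ 1.446; III = 679 / 417 ≈ 1.628; IV = 632 / 378 ≈ 1.672.
|Δ from 1.618|: I 0.122; II 0.172; III 0.010; IV 0.054.

III, IV, I, II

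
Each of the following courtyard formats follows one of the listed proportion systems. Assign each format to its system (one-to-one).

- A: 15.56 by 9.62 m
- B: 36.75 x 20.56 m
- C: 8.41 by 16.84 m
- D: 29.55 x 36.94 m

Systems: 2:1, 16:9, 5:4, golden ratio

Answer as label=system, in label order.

A = 15.56/9.62 ≈ 1.617 → golden ratio (1.618)
B = 36.75/20.56 ≈ 1.787 → 16:9 (1.778)
C = 16.84/8.41 ≈ 2.002 → 2:1 (2.000)
D = 36.94/29.55 ≈ 1.250 → 5:4 (1.250)

A=golden ratio, B=16:9, C=2:1, D=5:4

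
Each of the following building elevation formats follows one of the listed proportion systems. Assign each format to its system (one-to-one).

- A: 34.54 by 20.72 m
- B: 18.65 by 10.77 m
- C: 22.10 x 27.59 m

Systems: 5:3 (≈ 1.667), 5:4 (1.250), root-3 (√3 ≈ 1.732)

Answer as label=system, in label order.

A=5:3, B=root-3, C=5:4

A = 34.54/20.72 ≈ 1.667 → 5:3 (1.667)
B = 18.65/10.77 ≈ 1.732 → root-3 (1.732)
C = 27.59/22.10 ≈ 1.248 → 5:4 (1.250)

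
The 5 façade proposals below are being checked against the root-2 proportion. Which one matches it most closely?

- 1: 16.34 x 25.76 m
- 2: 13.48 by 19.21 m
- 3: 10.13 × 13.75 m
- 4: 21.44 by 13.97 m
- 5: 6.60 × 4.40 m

Ratios (long/short): 1 ≈ 1.576; 2 ≈ 1.425; 3 ≈ 1.357; 4 ≈ 1.535; 5 ≈ 1.500.
root-2 ≈ 1.414; option 2 is nearest (Δ 0.011).

2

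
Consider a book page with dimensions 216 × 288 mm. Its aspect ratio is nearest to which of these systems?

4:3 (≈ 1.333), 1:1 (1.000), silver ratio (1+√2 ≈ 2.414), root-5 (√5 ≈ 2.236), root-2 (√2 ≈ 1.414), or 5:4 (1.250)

Ratio = 288 / 216 ≈ 1.333.
Distances: 4:3 1.333 (Δ 0.000); 1:1 1.000 (Δ 0.333); silver ratio 2.414 (Δ 1.081); root-5 2.236 (Δ 0.903); root-2 1.414 (Δ 0.081); 5:4 1.250 (Δ 0.083).

4:3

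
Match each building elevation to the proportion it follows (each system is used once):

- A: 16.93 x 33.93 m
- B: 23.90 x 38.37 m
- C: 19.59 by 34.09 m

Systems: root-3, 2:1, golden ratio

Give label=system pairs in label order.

A=2:1, B=golden ratio, C=root-3

Ratios: A ≈ 2.004; B ≈ 1.605; C ≈ 1.740.
Targets: root-3 ≈ 1.732; 2:1 ≈ 2.000; golden ratio ≈ 1.618.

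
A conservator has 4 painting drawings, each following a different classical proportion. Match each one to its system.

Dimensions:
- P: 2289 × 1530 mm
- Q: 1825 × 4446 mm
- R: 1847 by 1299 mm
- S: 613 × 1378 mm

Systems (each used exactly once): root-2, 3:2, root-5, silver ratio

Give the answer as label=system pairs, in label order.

P=3:2, Q=silver ratio, R=root-2, S=root-5

P = 2289/1530 ≈ 1.496 → 3:2 (1.500)
Q = 4446/1825 ≈ 2.436 → silver ratio (2.414)
R = 1847/1299 ≈ 1.422 → root-2 (1.414)
S = 1378/613 ≈ 2.248 → root-5 (2.236)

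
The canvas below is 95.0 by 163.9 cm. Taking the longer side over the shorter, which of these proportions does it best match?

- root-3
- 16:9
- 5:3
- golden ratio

root-3

Ratio = 163.9 / 95.0 ≈ 1.725.
Distances: root-3 1.732 (Δ 0.007); 16:9 1.778 (Δ 0.053); 5:3 1.667 (Δ 0.058); golden ratio 1.618 (Δ 0.107).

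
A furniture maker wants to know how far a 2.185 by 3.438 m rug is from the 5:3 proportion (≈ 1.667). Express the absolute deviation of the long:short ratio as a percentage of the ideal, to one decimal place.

Ratio = 3.438 / 2.185 ≈ 1.5735.
Ideal 5:3 ≈ 1.6667. |1.5735 − 1.6667| / 1.6667 ≈ 5.59% → 5.6%.

5.6%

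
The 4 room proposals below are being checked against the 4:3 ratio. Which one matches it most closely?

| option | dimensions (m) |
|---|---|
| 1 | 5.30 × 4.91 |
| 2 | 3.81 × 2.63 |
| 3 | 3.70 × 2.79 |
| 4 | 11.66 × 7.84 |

Ratios (long/short): 1 ≈ 1.079; 2 ≈ 1.449; 3 ≈ 1.326; 4 ≈ 1.487.
4:3 ≈ 1.333; option 3 is nearest (Δ 0.007).

3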